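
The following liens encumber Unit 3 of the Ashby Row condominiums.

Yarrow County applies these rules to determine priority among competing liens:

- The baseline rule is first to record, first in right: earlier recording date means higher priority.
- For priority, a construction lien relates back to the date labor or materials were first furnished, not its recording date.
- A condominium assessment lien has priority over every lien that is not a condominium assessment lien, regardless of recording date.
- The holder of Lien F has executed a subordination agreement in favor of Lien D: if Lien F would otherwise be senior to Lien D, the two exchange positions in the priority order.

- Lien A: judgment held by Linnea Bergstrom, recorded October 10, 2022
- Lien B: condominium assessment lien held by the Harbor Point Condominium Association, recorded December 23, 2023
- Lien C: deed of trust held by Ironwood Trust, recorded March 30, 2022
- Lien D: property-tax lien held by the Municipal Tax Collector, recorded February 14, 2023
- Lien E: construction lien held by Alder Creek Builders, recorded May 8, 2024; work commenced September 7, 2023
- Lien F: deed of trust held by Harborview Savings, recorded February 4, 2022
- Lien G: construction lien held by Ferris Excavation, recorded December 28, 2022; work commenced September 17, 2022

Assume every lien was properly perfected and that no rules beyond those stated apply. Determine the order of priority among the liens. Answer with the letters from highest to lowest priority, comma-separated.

First, effective dates: E is treated as recorded September 7, 2023, the work-commencement date; G relates back to September 17, 2022 (work commenced).
B, as a condominium assessment lien, has superpriority and ranks first.
Remaining liens by effective date: F (February 4, 2022), C (March 30, 2022), G (September 17, 2022), A (October 10, 2022), D (February 14, 2023), E (September 7, 2023).
The subordination applies — F was senior to D — so F and D swap.

B, D, C, G, A, F, E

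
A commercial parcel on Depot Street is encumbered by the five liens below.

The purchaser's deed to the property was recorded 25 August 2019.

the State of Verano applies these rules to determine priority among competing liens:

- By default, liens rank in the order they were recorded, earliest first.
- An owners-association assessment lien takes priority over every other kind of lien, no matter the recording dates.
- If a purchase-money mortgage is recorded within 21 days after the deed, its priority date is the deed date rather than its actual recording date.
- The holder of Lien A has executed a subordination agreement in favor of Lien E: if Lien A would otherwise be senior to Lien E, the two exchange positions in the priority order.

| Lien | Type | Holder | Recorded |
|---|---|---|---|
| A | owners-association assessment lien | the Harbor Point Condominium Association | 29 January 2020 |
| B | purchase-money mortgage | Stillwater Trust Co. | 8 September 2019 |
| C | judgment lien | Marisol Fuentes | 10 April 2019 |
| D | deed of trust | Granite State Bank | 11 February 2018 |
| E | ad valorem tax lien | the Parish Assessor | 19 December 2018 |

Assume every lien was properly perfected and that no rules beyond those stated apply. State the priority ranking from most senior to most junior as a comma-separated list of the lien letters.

E, D, A, C, B

Effective dates after the stated exceptions: B was recorded within the 21-day window, so its effective date is the deed date 25 August 2019.
A, as an owners-association assessment lien, has superpriority and ranks first.
Remaining liens by effective date: D (11 February 2018), E (19 December 2018), C (10 April 2019), B (25 August 2019).
The subordination applies — A was senior to E — so A and E swap.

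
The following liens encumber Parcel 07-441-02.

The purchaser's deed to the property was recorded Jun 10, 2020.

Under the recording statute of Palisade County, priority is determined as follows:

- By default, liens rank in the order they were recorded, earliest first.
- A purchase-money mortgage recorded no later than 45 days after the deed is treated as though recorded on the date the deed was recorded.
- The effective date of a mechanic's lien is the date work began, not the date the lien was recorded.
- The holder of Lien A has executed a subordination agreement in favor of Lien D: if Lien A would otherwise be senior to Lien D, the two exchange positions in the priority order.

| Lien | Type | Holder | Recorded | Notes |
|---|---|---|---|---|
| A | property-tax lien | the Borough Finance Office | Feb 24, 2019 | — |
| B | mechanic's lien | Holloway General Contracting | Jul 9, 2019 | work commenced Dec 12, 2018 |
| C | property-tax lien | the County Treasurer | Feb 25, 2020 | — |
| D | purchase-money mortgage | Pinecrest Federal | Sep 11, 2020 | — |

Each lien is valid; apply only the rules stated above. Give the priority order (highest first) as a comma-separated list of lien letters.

B, D, C, A

First, effective dates: B relates back to Dec 12, 2018 (work commenced); D was recorded 93 days after the deed, outside the 45-day window, so it keeps its recording date.
Sorted by effective date: B (Dec 12, 2018), A (Feb 24, 2019), C (Feb 25, 2020), D (Sep 11, 2020).
A is senior to D before the subordination, so the two trade places.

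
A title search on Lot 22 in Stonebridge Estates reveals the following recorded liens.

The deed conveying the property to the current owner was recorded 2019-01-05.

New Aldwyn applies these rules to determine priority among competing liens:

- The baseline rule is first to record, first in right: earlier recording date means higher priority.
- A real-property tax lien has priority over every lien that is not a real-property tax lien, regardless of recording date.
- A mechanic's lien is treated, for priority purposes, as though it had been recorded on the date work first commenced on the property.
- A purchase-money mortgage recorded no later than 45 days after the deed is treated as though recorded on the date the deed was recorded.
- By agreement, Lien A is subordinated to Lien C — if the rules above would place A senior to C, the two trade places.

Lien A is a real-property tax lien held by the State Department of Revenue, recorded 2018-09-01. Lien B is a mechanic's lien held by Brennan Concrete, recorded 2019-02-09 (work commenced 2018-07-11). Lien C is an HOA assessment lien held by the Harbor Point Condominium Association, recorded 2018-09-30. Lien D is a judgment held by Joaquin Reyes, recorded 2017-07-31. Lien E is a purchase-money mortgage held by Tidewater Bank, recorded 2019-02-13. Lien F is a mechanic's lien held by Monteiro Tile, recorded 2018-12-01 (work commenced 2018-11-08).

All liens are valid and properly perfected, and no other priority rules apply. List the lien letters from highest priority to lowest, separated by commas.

C, D, B, A, F, E

Effective dates after the stated exceptions: B relates back to 2018-07-11 (work commenced); E's effective date is the deed date, 2019-01-05; F relates back to 2018-11-08 (work commenced).
A, as a real-property tax lien, has superpriority and ranks first.
Remaining liens by effective date: D (2017-07-31), B (2018-07-11), C (2018-09-30), F (2018-11-08), E (2019-01-05).
A is senior to C before the subordination, so the two trade places.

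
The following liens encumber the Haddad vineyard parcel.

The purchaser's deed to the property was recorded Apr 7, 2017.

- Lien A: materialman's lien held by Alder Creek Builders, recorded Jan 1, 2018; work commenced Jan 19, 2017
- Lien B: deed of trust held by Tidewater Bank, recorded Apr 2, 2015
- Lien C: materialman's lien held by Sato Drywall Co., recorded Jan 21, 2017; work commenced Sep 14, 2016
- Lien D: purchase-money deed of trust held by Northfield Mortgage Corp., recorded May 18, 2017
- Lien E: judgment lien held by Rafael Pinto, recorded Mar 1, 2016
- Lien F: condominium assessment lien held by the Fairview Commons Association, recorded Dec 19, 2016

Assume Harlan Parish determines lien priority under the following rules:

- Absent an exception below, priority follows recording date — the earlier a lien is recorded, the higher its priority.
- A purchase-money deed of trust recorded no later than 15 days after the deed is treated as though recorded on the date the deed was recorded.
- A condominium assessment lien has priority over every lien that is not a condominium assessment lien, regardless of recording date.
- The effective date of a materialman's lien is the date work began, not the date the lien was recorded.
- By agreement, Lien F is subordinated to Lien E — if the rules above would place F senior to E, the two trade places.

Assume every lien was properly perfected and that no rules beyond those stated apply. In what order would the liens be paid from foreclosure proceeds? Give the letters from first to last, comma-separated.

E, B, F, C, A, D

Effective dates after the stated exceptions: A is treated as recorded Jan 19, 2017, the work-commencement date; C's effective date is Sep 14, 2016, when work began; D was recorded 41 days after the deed — beyond 15 days — so no relation-back applies.
As a condominium assessment lien, F is senior to every other lien.
The other liens, earliest effective date first: B (Apr 2, 2015), E (Mar 1, 2016), C (Sep 14, 2016), A (Jan 19, 2017), D (May 18, 2017).
The subordination applies — F was senior to E — so F and E swap.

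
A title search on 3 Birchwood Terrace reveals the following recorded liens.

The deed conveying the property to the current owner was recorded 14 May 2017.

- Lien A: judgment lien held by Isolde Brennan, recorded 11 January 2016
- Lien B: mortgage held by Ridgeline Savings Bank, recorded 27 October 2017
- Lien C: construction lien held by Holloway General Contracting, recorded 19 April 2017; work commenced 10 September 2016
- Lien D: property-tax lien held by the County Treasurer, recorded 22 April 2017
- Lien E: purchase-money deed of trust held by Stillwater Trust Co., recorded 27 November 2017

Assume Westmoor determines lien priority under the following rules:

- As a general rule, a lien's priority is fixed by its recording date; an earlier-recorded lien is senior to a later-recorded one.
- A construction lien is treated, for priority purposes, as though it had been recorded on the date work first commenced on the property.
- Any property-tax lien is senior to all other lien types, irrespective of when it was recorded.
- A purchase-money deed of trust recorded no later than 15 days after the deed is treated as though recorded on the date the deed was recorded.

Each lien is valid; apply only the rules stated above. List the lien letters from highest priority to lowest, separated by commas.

First, effective dates: C's effective date is 10 September 2016, when work began; E missed the 15-day window (197 days after the deed), so its recording date stands.
D is a property-tax lien, so it outranks all other liens regardless of date.
Among the remaining liens, by effective date: A (11 January 2016), C (10 September 2016), B (27 October 2017), E (27 November 2017).

D, A, C, B, E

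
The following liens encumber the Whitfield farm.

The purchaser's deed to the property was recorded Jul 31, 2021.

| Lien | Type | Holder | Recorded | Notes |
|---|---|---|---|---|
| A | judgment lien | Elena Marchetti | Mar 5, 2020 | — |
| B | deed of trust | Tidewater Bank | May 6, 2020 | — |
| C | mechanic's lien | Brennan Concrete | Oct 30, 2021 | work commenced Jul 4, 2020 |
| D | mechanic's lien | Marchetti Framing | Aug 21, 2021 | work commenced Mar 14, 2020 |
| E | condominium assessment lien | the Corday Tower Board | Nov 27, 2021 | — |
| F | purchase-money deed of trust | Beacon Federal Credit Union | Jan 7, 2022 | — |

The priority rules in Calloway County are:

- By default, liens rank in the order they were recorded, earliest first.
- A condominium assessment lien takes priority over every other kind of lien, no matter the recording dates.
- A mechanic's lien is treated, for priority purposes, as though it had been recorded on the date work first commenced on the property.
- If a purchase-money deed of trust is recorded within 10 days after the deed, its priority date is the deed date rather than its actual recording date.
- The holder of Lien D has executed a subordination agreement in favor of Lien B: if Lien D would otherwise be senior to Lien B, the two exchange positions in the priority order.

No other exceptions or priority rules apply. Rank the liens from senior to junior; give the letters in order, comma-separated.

Effective dates: C's effective date is Jul 4, 2020, when work began; D's effective date is Mar 14, 2020, when work began; F missed the 10-day window (160 days after the deed), so its recording date stands.
As a condominium assessment lien, E is senior to every other lien.
Remaining liens by effective date: A (Mar 5, 2020), D (Mar 14, 2020), B (May 6, 2020), C (Jul 4, 2020), F (Jan 7, 2022).
D would otherwise be senior to B, so under the subordination agreement D and B exchange positions.

E, A, B, D, C, F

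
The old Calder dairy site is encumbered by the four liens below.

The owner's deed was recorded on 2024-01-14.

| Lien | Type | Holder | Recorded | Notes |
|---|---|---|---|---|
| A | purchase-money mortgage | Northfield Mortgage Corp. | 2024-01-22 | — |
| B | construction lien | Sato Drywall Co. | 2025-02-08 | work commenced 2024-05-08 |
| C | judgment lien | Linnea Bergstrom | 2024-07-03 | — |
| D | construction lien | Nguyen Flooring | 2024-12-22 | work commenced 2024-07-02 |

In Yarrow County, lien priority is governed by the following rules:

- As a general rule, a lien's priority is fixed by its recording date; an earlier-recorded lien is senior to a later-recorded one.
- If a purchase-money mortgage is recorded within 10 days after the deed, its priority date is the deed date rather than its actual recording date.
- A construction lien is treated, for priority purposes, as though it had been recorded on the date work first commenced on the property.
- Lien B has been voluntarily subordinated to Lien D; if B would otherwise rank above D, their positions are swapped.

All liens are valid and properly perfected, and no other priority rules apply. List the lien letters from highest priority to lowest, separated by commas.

Effective dates: A relates back to the deed date 2024-01-14; B relates back to 2024-05-08 (work commenced); D relates back to 2024-07-02 (work commenced).
By effective date: A (2024-01-14), B (2024-05-08), D (2024-07-02), C (2024-07-03).
The subordination applies — B was senior to D — so B and D swap.

A, D, B, C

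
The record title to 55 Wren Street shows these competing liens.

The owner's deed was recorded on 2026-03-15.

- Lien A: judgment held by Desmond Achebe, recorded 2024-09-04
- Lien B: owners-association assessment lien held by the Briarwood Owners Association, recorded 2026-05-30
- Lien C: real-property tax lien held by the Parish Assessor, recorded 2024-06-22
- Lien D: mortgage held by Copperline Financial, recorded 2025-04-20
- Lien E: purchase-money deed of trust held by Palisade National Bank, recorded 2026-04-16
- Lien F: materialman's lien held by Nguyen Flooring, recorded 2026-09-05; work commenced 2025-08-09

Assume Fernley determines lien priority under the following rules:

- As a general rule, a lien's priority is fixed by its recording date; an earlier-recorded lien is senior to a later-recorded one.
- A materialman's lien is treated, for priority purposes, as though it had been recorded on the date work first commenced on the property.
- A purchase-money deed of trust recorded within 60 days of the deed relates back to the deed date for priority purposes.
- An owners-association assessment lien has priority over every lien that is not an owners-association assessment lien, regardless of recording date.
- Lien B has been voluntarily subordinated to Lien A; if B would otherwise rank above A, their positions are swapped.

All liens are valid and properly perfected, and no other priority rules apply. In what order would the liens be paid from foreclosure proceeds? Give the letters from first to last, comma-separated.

A, C, B, D, F, E

First, effective dates: E's effective date is the deed date, 2026-03-15; F is treated as recorded 2025-08-09, the work-commencement date.
B is an owners-association assessment lien and takes priority over every other lien.
Ordering the rest by effective date: C (2024-06-22), A (2024-09-04), D (2025-04-20), F (2025-08-09), E (2026-03-15).
The subordination applies — B was senior to A — so B and A swap.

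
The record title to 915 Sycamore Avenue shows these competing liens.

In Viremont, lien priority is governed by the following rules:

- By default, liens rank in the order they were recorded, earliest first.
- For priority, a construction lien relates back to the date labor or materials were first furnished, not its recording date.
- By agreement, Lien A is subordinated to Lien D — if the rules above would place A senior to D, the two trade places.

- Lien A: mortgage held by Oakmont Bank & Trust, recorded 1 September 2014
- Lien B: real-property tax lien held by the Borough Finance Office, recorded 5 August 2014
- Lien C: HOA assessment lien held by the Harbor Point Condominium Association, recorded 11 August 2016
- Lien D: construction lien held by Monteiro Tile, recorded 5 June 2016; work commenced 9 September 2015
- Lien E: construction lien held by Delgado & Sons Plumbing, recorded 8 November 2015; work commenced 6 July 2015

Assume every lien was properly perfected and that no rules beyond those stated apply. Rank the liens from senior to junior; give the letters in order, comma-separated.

B, D, E, A, C

Adjusting effective dates: D is treated as recorded 9 September 2015, the work-commencement date; E's effective date is 6 July 2015, when work began.
By effective date, earliest first: B (5 August 2014), A (1 September 2014), E (6 July 2015), D (9 September 2015), C (11 August 2016).
A would otherwise be senior to D, so under the subordination agreement A and D exchange positions.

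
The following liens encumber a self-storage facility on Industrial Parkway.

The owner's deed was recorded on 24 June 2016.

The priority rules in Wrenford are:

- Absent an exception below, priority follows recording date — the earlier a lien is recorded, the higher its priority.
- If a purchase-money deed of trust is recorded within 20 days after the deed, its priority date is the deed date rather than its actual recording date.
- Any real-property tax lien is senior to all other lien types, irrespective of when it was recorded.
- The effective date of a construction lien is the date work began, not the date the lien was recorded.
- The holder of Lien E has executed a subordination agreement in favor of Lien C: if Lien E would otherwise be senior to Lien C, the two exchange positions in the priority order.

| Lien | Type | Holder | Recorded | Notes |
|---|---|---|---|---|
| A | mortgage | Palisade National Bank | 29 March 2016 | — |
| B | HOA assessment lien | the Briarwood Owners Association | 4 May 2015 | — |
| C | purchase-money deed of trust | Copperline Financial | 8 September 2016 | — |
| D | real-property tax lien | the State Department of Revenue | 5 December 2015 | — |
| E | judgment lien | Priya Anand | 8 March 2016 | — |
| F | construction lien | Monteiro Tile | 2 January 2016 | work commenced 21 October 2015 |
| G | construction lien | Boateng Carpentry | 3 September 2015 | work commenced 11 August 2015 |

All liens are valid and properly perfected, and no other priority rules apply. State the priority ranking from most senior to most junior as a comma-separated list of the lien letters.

Adjusting effective dates: C was recorded 76 days after the deed, outside the 20-day window, so it keeps its recording date; F relates back to 21 October 2015 (work commenced); G's effective date is 11 August 2015, when work began.
D is a real-property tax lien, so it outranks all other liens regardless of date.
Ordering the rest by effective date: B (4 May 2015), G (11 August 2015), F (21 October 2015), E (8 March 2016), A (29 March 2016), C (8 September 2016).
The subordination applies — E was senior to C — so E and C swap.

D, B, G, F, C, A, E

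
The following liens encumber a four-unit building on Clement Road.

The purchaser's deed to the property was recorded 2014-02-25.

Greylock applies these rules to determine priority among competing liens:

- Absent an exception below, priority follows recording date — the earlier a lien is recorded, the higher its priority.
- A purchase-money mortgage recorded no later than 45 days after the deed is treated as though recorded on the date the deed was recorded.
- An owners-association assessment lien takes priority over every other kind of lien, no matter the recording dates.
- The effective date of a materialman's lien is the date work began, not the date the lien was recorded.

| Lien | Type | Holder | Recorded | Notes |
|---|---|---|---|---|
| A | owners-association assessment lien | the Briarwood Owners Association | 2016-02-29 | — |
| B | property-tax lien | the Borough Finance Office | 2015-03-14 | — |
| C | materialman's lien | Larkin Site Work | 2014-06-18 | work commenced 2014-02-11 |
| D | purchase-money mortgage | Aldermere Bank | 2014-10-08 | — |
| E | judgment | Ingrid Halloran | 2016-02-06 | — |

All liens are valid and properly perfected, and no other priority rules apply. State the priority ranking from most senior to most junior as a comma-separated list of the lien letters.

A, C, D, B, E

Effective dates: C's effective date is 2014-02-11, when work began; D missed the 45-day window (225 days after the deed), so its recording date stands.
A, as an owners-association assessment lien, has superpriority and ranks first.
The other liens, earliest effective date first: C (2014-02-11), D (2014-10-08), B (2015-03-14), E (2016-02-06).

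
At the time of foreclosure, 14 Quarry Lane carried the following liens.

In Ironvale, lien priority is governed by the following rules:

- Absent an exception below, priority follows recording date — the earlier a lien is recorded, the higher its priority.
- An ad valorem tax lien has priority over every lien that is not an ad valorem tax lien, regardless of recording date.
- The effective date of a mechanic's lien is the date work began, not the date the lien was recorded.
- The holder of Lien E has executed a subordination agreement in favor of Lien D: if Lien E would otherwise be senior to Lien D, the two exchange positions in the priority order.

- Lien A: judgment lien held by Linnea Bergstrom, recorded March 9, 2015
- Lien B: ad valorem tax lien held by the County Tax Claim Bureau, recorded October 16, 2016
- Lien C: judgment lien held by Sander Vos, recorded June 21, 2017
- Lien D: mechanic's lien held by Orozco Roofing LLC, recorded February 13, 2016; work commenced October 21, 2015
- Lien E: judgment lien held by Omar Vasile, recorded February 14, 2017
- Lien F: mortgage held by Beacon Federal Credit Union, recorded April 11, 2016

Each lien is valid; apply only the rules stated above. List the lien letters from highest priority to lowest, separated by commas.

B, A, D, F, E, C

Adjusting effective dates: D relates back to October 21, 2015 (work commenced).
B is an ad valorem tax lien and takes priority over every other lien.
Remaining liens by effective date: A (March 9, 2015), D (October 21, 2015), F (April 11, 2016), E (February 14, 2017), C (June 21, 2017).
E is already junior to D, so the subordination agreement changes nothing.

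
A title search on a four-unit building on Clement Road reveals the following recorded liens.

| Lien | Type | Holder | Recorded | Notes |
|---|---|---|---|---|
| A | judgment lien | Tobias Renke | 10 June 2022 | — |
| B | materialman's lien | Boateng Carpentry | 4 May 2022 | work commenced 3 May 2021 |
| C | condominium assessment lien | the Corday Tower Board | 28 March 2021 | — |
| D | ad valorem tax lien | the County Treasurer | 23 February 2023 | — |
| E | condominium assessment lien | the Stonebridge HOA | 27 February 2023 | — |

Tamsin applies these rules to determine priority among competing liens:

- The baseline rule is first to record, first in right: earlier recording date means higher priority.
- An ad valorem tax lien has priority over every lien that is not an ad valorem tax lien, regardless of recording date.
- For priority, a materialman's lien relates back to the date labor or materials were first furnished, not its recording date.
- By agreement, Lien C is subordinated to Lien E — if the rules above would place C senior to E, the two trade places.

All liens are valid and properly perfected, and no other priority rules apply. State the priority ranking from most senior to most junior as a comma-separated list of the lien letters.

Effective dates after the stated exceptions: B relates back to 3 May 2021 (work commenced).
D is an ad valorem tax lien and takes priority over every other lien.
Among the remaining liens, by effective date: C (28 March 2021), B (3 May 2021), A (10 June 2022), E (27 February 2023).
Because C would otherwise rank above E, the subordination swaps them.

D, E, B, A, C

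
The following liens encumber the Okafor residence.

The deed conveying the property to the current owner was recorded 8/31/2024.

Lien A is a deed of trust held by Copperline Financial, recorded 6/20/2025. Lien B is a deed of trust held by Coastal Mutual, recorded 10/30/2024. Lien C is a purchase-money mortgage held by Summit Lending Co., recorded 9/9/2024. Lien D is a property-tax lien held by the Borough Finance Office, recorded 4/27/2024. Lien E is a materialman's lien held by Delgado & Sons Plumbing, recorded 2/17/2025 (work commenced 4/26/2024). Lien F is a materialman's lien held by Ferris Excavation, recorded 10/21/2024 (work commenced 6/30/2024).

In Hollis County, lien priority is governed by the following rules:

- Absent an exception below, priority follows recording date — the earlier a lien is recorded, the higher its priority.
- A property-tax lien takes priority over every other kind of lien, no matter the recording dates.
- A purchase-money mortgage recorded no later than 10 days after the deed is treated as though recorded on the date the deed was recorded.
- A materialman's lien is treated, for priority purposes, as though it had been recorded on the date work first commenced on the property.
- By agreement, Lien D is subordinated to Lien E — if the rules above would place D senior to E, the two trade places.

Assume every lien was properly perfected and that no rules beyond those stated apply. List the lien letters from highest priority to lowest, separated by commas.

Effective dates after the stated exceptions: C's effective date is the deed date, 8/31/2024; E relates back to 4/26/2024 (work commenced); F is treated as recorded 6/30/2024, the work-commencement date.
D is a property-tax lien, so it outranks all other liens regardless of date.
Remaining liens by effective date: E (4/26/2024), F (6/30/2024), C (8/31/2024), B (10/30/2024), A (6/20/2025).
The subordination applies — D was senior to E — so D and E swap.

E, D, F, C, B, A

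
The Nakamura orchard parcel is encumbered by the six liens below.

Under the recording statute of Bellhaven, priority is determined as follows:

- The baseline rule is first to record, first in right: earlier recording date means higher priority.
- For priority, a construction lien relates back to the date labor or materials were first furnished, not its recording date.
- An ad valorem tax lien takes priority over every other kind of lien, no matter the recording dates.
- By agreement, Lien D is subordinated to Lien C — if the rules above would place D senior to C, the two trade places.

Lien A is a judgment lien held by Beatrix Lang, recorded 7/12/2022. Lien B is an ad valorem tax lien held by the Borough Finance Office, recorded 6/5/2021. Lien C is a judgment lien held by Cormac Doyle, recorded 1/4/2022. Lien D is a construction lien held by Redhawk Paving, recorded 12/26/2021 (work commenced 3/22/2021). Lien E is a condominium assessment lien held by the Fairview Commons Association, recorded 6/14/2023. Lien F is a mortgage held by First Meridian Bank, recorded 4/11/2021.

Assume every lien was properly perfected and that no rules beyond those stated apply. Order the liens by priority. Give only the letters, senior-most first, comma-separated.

B, C, F, D, A, E

Adjusting effective dates: D is treated as recorded 3/22/2021, the work-commencement date.
As an ad valorem tax lien, B is senior to every other lien.
Remaining liens by effective date: D (3/22/2021), F (4/11/2021), C (1/4/2022), A (7/12/2022), E (6/14/2023).
Because D would otherwise rank above C, the subordination swaps them.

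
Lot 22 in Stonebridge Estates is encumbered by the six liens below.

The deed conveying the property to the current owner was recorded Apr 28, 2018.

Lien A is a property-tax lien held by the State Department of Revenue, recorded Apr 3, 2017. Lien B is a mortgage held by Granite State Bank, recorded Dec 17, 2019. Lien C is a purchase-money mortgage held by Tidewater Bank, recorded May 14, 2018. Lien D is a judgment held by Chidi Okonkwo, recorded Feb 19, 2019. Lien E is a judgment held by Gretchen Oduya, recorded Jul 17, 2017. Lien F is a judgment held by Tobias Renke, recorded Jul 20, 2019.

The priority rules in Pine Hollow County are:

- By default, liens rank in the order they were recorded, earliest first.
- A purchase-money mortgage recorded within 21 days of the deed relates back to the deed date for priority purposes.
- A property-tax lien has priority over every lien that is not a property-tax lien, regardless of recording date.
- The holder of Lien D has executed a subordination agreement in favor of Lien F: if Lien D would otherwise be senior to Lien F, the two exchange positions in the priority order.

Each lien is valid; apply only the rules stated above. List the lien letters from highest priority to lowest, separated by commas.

Effective dates: C's effective date is the deed date, Apr 28, 2018.
A, as a property-tax lien, has superpriority and ranks first.
The other liens, earliest effective date first: E (Jul 17, 2017), C (Apr 28, 2018), D (Feb 19, 2019), F (Jul 20, 2019), B (Dec 17, 2019).
The subordination applies — D was senior to F — so D and F swap.

A, E, C, F, D, B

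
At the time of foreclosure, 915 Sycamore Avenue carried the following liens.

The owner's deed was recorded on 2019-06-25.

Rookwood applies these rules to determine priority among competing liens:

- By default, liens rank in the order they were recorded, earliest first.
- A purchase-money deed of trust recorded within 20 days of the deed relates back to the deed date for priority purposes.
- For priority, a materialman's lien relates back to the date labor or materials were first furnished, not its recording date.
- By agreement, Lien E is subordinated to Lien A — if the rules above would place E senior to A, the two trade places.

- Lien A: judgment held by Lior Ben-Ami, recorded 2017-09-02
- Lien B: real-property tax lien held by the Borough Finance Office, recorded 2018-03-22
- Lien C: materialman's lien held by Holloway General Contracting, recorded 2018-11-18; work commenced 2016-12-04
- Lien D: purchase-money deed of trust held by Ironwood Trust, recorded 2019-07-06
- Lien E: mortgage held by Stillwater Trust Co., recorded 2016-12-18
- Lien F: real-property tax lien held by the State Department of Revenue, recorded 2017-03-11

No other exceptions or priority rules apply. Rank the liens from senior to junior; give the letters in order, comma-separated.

C, A, F, E, B, D

Effective dates: C's effective date is 2016-12-04, when work began; D's effective date is the deed date, 2019-06-25.
Ordering by effective date: C (2016-12-04), E (2016-12-18), F (2017-03-11), A (2017-09-02), B (2018-03-22), D (2019-06-25).
Because E would otherwise rank above A, the subordination swaps them.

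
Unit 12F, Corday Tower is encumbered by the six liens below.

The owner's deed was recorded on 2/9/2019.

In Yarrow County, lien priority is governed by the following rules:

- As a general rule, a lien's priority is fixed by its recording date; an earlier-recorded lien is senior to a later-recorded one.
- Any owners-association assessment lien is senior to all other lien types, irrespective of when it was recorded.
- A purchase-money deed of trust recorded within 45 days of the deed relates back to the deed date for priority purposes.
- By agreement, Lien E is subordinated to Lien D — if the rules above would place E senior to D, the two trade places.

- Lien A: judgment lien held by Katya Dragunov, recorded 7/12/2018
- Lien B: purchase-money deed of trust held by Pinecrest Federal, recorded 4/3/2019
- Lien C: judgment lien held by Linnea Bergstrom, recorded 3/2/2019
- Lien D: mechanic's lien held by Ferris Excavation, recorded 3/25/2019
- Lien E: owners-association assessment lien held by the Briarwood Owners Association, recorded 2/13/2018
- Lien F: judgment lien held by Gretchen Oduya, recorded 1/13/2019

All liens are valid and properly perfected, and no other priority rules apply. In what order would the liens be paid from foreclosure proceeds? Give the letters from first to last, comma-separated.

D, A, F, C, E, B

Effective dates after the stated exceptions: B was recorded 53 days after the deed, outside the 45-day window, so it keeps its recording date.
E is an owners-association assessment lien and takes priority over every other lien.
Remaining liens by effective date: A (7/12/2018), F (1/13/2019), C (3/2/2019), D (3/25/2019), B (4/3/2019).
E would otherwise be senior to D, so under the subordination agreement E and D exchange positions.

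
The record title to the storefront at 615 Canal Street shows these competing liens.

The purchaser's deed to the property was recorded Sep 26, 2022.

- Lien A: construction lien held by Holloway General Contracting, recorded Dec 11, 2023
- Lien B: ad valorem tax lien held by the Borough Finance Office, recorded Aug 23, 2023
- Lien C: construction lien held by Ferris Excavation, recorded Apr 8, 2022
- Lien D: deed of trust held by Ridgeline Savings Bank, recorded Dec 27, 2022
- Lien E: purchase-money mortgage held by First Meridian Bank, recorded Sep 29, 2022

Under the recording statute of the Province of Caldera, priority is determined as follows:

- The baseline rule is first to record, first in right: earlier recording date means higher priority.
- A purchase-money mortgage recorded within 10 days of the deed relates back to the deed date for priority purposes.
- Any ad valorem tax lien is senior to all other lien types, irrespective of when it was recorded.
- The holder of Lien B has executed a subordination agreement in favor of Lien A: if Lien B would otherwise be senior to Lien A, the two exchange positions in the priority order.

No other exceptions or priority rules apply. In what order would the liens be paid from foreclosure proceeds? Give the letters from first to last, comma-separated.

A, C, E, D, B

First, effective dates: E's effective date is the deed date, Sep 26, 2022.
As an ad valorem tax lien, B is senior to every other lien.
Ordering the rest by effective date: C (Apr 8, 2022), E (Sep 26, 2022), D (Dec 27, 2022), A (Dec 11, 2023).
The subordination applies — B was senior to A — so B and A swap.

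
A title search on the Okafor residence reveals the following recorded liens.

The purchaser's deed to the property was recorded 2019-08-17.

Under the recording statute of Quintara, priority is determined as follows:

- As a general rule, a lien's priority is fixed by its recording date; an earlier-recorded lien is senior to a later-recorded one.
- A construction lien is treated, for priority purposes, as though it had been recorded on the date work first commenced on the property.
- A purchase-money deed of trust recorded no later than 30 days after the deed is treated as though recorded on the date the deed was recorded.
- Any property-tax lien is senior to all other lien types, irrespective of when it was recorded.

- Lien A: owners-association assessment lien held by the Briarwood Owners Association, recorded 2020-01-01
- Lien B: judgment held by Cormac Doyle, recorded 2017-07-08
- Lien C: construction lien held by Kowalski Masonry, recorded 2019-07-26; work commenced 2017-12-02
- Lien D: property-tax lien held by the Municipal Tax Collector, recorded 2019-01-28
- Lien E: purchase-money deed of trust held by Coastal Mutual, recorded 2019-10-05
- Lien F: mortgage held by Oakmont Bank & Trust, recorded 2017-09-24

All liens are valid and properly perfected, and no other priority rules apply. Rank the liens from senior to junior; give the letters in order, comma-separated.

Effective dates: C's effective date is 2017-12-02, when work began; E was recorded 49 days after the deed — beyond 30 days — so no relation-back applies.
D, as a property-tax lien, has superpriority and ranks first.
Ordering the rest by effective date: B (2017-07-08), F (2017-09-24), C (2017-12-02), E (2019-10-05), A (2020-01-01).

D, B, F, C, E, A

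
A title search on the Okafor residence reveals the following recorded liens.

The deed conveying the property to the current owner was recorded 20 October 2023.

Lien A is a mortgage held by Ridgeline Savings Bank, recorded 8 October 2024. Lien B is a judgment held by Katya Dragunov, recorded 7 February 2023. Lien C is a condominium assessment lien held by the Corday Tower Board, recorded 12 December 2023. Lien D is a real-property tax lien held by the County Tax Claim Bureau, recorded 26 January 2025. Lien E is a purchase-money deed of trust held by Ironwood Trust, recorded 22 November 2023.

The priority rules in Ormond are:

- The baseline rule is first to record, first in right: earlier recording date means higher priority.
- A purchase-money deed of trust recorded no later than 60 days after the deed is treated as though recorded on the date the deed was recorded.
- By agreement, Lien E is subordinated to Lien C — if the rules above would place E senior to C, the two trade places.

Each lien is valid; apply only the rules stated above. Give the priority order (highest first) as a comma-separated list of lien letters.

B, C, E, A, D

First, effective dates: E was recorded within the 60-day window, so its effective date is the deed date 20 October 2023.
By effective date, earliest first: B (7 February 2023), E (20 October 2023), C (12 December 2023), A (8 October 2024), D (26 January 2025).
The subordination applies — E was senior to C — so E and C swap.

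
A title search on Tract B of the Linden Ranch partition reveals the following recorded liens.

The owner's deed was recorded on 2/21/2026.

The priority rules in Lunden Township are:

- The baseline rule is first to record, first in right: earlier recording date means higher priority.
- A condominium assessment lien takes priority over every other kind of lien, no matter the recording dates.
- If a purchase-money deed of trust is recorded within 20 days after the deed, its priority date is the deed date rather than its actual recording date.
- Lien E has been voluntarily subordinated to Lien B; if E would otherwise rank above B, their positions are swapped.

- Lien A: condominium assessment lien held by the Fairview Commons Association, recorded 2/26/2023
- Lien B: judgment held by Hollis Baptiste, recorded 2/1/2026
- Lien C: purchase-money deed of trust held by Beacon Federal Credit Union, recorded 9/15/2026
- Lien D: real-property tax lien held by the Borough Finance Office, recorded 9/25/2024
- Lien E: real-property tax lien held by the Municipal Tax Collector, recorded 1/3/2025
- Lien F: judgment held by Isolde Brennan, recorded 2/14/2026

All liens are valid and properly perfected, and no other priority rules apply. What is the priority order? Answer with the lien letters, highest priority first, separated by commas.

Effective dates after the stated exceptions: C was recorded 206 days after the deed — beyond 20 days — so no relation-back applies.
A is a condominium assessment lien, so it outranks all other liens regardless of date.
Remaining liens by effective date: D (9/25/2024), E (1/3/2025), B (2/1/2026), F (2/14/2026), C (9/15/2026).
E would otherwise be senior to B, so under the subordination agreement E and B exchange positions.

A, D, B, E, F, C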